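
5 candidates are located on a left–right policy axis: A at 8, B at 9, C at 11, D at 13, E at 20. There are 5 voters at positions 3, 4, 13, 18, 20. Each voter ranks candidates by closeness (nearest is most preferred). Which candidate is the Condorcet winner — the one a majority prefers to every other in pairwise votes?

D

With single-peaked preferences on a line, the Condorcet winner is the candidate closest to the median voter.
The median voter (position 13) is closest to D at 13.
Check: D vs E — voters closer to D: 3 of 5.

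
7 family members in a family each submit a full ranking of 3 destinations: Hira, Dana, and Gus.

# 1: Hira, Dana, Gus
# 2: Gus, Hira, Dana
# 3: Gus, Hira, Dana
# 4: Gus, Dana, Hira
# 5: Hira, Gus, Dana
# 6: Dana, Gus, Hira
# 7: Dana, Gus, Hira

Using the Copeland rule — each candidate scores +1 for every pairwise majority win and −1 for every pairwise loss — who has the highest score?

Gus

Pairwise results:
  Hira vs Dana: Hira wins 4–3.
  Hira vs Gus: Gus wins 5–2.
  Dana vs Gus: Gus wins 4–3.
Copeland scores (wins − losses):
  Hira: 1 − 1 = 0
  Dana: 0 − 2 = -2
  Gus: 2 − 0 = 2
Gus has the best Copeland score.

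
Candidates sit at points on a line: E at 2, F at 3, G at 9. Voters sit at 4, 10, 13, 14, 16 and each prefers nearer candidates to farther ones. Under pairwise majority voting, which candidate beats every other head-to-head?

With single-peaked preferences on a line, the Condorcet winner is the candidate closest to the median voter.
The median voter (position 13) is closest to G at 9.
Check: G vs F — voters closer to G: 4 of 5.

G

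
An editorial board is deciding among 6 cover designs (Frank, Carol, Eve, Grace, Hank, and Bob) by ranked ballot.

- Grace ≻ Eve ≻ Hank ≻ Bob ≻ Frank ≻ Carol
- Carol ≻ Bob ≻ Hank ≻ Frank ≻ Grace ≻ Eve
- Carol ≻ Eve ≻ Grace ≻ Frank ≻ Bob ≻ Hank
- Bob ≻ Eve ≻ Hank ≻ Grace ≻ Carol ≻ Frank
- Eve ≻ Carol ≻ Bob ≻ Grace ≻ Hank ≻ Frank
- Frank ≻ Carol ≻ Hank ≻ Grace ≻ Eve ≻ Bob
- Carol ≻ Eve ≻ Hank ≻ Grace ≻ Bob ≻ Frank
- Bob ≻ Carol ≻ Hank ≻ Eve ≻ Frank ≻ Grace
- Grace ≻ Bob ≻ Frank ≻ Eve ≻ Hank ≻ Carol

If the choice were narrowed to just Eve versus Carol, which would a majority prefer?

Ballots ranking Eve above Carol: 4.
Ballots ranking Carol above Eve: 5.
Carol wins the head-to-head, 5–4.

Carol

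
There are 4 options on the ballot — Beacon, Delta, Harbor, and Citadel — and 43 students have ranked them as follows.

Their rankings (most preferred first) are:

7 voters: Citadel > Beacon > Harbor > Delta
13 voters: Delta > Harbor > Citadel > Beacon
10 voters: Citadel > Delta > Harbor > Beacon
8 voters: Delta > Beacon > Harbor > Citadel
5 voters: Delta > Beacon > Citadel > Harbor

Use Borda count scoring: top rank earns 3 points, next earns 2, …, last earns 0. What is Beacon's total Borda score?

40

Borda scores:
  Beacon: 7·2 + 13·0 + 10·0 + 8·2 + 5·2 = 40
  Delta: 7·0 + 13·3 + 10·2 + 8·3 + 5·3 = 98
  Harbor: 7·1 + 13·2 + 10·1 + 8·1 + 5·0 = 51
  Citadel: 7·3 + 13·1 + 10·3 + 8·0 + 5·1 = 69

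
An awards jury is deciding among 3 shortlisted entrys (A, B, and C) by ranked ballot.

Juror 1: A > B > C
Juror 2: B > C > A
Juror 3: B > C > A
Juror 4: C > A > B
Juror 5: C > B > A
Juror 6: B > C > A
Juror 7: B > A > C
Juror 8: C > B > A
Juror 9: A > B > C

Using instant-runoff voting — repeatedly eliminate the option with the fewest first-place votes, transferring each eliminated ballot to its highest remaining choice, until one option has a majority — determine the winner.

Round 1: B 4, C 3, A 2. A has the fewest and is eliminated.
Round 2: B 6, C 3. B has a majority.

B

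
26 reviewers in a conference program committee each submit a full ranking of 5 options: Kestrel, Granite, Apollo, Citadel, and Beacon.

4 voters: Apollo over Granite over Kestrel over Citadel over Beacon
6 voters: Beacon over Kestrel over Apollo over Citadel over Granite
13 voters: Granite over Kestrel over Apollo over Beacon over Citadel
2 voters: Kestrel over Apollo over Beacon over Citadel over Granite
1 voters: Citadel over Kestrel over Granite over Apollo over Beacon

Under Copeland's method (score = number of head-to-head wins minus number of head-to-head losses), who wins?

Granite

Pairwise results:
  Kestrel vs Granite: Granite wins 17–9.
  Kestrel vs Apollo: Kestrel wins 22–4.
  Kestrel vs Citadel: Kestrel wins 25–1.
  Kestrel vs Beacon: Kestrel wins 20–6.
  Granite vs Apollo: Granite wins 14–12.
  Granite vs Citadel: Granite wins 17–9.
  Granite vs Beacon: Granite wins 18–8.
  Apollo vs Citadel: Apollo wins 25–1.
  Apollo vs Beacon: Apollo wins 20–6.
  Citadel vs Beacon: Beacon wins 21–5.
Copeland scores (wins − losses):
  Kestrel: 3 − 1 = 2
  Granite: 4 − 0 = 4
  Apollo: 2 − 2 = 0
  Citadel: 0 − 4 = -4
  Beacon: 1 − 3 = -2
Granite has the best Copeland score.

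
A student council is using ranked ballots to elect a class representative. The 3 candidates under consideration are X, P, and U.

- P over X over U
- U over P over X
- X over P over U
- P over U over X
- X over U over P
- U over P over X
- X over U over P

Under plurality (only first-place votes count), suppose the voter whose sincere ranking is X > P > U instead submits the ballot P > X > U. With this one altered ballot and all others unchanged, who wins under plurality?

First-place totals with the altered ballot: X 2, P 3, U 2.
The switch changes the winner from X to P.

P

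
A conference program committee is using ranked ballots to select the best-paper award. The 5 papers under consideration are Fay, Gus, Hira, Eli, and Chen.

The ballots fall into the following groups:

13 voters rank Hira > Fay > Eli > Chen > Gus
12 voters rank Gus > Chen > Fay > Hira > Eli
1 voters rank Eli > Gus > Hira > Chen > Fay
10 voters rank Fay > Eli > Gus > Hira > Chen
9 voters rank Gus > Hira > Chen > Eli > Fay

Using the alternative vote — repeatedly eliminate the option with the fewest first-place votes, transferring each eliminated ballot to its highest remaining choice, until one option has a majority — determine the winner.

Gus

Round 1: Gus 21, Hira 13, Fay 10, Eli 1, Chen 0. Chen has the fewest and is eliminated.
Round 2: Gus 21, Hira 13, Fay 10, Eli 1. Eli has the fewest and is eliminated.
Round 3: Gus 22, Hira 13, Fay 10. Fay has the fewest and is eliminated.
Round 4: Gus 32, Hira 13. Gus has a majority.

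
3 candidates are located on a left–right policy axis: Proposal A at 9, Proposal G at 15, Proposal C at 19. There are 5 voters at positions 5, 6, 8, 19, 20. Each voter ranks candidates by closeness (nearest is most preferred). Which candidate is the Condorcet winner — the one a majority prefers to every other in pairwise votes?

Proposal A

With single-peaked preferences on a line, the Condorcet winner is the candidate closest to the median voter.
The median voter (position 8) is closest to Proposal A at 9.
Check: Proposal A vs Proposal C — voters closer to Proposal A: 3 of 5.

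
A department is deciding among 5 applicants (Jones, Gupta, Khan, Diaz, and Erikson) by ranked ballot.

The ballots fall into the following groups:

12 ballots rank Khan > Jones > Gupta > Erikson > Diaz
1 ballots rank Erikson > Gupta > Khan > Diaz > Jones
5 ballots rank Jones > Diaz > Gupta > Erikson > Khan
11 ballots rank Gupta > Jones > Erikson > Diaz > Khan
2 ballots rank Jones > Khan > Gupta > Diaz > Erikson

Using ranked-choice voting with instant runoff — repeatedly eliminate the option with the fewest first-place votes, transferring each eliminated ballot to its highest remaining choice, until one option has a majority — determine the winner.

Gupta

Round 1: Khan 12, Gupta 11, Jones 7, Erikson 1, Diaz 0. Diaz has the fewest and is eliminated.
Round 2: Khan 12, Gupta 11, Jones 7, Erikson 1. Erikson has the fewest and is eliminated.
Round 3: Gupta 12, Khan 12, Jones 7. Jones has the fewest and is eliminated.
Round 4: Gupta 17, Khan 14. Gupta has a majority.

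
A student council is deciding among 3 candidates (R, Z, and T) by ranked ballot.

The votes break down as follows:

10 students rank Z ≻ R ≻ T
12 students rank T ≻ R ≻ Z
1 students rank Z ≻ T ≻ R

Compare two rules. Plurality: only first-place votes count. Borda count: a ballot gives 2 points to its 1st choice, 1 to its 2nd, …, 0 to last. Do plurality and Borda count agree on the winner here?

Plurality first-place counts: R 0, Z 11, T 12 → T.
Borda totals: R 22, Z 22, T 25 → T.
The two rules agree on T.

Yes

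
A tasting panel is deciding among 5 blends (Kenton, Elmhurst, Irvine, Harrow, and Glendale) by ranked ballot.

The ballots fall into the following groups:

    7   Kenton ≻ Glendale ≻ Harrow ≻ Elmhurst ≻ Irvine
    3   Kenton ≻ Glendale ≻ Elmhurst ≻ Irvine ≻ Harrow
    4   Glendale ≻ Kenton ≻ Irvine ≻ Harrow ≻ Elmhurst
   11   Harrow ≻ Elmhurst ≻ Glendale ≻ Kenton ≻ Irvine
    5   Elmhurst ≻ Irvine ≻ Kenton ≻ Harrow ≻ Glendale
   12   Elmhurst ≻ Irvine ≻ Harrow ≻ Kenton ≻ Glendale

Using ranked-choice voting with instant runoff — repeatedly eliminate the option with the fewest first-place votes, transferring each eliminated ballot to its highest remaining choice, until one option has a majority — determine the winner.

Round 1: Elmhurst 17, Harrow 11, Kenton 10, Glendale 4, Irvine 0. Irvine has the fewest and is eliminated.
Round 2: Elmhurst 17, Harrow 11, Kenton 10, Glendale 4. Glendale has the fewest and is eliminated.
Round 3: Elmhurst 17, Kenton 14, Harrow 11. Harrow has the fewest and is eliminated.
Round 4: Elmhurst 28, Kenton 14. Elmhurst has a majority.

Elmhurst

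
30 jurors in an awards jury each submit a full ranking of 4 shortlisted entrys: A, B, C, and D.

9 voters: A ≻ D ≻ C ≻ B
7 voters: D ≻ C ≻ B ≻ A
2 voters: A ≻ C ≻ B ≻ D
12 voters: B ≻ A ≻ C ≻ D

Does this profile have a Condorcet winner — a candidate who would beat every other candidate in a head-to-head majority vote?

No

Head-to-head results (30 voters total):
A vs B: B wins 19–11.
A vs C: A wins 23–7.
A vs D: A wins 23–7.
B vs C: C wins 18–12.
B vs D: D wins 16–14.
C vs D: D wins 16–14.
No candidate beats all others: A beats C beats B beats A, a majority cycle.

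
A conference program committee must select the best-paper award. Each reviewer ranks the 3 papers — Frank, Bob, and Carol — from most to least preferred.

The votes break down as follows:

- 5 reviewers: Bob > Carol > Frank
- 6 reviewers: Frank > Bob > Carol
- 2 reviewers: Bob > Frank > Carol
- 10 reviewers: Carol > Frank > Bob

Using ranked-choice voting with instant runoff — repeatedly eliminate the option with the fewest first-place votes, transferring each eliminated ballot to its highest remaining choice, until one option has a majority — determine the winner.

Round 1: Carol 10, Bob 7, Frank 6. Frank has the fewest and is eliminated.
Round 2: Bob 13, Carol 10. Bob has a majority.

Bob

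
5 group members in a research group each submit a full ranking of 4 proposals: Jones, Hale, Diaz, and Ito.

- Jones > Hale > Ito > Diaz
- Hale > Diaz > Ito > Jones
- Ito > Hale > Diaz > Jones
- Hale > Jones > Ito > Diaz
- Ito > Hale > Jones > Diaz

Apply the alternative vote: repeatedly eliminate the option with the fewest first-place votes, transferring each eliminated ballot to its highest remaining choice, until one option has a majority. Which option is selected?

Round 1: Hale 2, Ito 2, Jones 1, Diaz 0. Diaz has the fewest and is eliminated.
Round 2: Hale 2, Ito 2, Jones 1. Jones has the fewest and is eliminated.
Round 3: Hale 3, Ito 2. Hale has a majority.

Hale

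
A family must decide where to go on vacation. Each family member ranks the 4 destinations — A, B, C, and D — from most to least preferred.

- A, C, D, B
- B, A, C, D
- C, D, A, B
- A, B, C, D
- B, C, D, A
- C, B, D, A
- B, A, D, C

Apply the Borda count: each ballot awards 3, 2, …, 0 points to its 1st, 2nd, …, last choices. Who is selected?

B

Borda scores:
  A: 3 + 2 + 1 + 3 + 0 + 0 + 2 = 11
  B: 0 + 3 + 0 + 2 + 3 + 2 + 3 = 13
  C: 2 + 1 + 3 + 1 + 2 + 3 + 0 = 12
  D: 1 + 0 + 2 + 0 + 1 + 1 + 1 = 6
B has the highest total.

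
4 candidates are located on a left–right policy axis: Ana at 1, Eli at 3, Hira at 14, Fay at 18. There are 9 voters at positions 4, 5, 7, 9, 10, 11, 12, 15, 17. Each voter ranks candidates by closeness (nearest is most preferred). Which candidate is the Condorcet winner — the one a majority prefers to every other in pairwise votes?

Hira

With single-peaked preferences on a line, the Condorcet winner is the candidate closest to the median voter.
The median voter (position 10) is closest to Hira at 14.
Check: Hira vs Fay — voters closer to Hira: 8 of 9.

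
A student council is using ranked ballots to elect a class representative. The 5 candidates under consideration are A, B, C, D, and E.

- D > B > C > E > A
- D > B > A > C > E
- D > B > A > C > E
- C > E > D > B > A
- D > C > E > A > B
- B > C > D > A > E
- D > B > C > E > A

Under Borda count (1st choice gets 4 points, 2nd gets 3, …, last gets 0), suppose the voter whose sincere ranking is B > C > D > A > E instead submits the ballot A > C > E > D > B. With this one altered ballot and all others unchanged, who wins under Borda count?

Borda totals with the altered ballot: A 9, B 13, C 16, D 23, E 9.
The winner is unchanged: still D.

D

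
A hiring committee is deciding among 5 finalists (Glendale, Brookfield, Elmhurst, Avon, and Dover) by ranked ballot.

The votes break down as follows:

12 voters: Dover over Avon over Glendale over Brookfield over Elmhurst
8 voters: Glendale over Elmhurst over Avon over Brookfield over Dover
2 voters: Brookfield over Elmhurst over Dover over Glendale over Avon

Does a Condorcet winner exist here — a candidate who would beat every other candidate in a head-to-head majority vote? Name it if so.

Head-to-head results (22 voters total):
Glendale vs Brookfield: Glendale wins 20–2.
Glendale vs Elmhurst: Glendale wins 20–2.
Glendale vs Avon: Avon wins 12–10.
Glendale vs Dover: Dover wins 14–8.
Brookfield vs Elmhurst: Brookfield wins 14–8.
Brookfield vs Avon: Avon wins 20–2.
Brookfield vs Dover: Dover wins 12–10.
Elmhurst vs Avon: Avon wins 12–10.
Elmhurst vs Dover: Dover wins 12–10.
Avon vs Dover: Dover wins 14–8.
Dover beats each rival — Glendale (14–8), Brookfield (12–10), Elmhurst (12–10), Avon (14–8) — so Dover is the Condorcet winner.

Dover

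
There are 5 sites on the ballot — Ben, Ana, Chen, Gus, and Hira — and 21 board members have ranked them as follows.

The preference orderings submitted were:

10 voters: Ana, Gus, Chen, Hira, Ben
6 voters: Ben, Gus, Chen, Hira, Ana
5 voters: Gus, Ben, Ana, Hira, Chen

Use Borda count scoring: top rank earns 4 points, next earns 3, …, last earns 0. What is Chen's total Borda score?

32

Borda scores:
  Ben: 10·0 + 6·4 + 5·3 = 39
  Ana: 10·4 + 6·0 + 5·2 = 50
  Chen: 10·2 + 6·2 + 5·0 = 32
  Gus: 10·3 + 6·3 + 5·4 = 68
  Hira: 10·1 + 6·1 + 5·1 = 21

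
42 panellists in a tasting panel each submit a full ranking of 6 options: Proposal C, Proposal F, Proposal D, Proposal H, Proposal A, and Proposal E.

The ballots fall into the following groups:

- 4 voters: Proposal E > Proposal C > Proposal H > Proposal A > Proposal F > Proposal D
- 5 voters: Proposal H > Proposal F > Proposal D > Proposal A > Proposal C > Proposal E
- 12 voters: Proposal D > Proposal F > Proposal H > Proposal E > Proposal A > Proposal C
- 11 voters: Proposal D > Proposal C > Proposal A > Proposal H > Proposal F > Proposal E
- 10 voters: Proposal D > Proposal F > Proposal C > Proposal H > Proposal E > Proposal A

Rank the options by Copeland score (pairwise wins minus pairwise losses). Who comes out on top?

Proposal D

Pairwise results:
  Proposal C vs Proposal F: Proposal F wins 27–15.
  Proposal C vs Proposal D: Proposal D wins 38–4.
  Proposal C vs Proposal H: Proposal C wins 25–17.
  Proposal C vs Proposal A: Proposal C wins 25–17.
  Proposal C vs Proposal E: Proposal C wins 26–16.
  Proposal F vs Proposal D: Proposal D wins 33–9.
  Proposal F vs Proposal H: Proposal F wins 22–20.
  Proposal F vs Proposal A: Proposal F wins 27–15.
  Proposal F vs Proposal E: Proposal F wins 38–4.
  Proposal D vs Proposal H: Proposal D wins 33–9.
  Proposal D vs Proposal A: Proposal D wins 38–4.
  Proposal D vs Proposal E: Proposal D wins 38–4.
  Proposal H vs Proposal A: Proposal H wins 31–11.
  Proposal H vs Proposal E: Proposal H wins 38–4.
  Proposal A vs Proposal E: Proposal E wins 26–16.
Copeland scores (wins − losses):
  Proposal C: 3 − 2 = 1
  Proposal F: 4 − 1 = 3
  Proposal D: 5 − 0 = 5
  Proposal H: 2 − 3 = -1
  Proposal A: 0 − 5 = -5
  Proposal E: 1 − 4 = -3
Proposal D has the best Copeland score.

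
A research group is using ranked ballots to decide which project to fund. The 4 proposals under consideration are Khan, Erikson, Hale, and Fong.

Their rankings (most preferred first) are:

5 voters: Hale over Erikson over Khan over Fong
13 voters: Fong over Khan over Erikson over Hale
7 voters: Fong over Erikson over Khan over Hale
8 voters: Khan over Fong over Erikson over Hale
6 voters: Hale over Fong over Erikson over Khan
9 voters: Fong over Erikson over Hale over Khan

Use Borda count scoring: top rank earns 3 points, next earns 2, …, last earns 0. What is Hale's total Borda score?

Borda scores:
  Khan: 5·1 + 13·2 + 7·1 + 8·3 + 6·0 + 9·0 = 62
  Erikson: 5·2 + 13·1 + 7·2 + 8·1 + 6·1 + 9·2 = 69
  Hale: 5·3 + 13·0 + 7·0 + 8·0 + 6·3 + 9·1 = 42
  Fong: 5·0 + 13·3 + 7·3 + 8·2 + 6·2 + 9·3 = 115

42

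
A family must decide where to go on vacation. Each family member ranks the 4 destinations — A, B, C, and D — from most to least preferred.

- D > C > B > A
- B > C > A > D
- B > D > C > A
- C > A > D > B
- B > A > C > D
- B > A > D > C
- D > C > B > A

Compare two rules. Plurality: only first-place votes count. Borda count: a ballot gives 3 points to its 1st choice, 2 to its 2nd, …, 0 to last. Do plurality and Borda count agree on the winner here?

Plurality first-place counts: A 0, B 4, C 1, D 2 → B.
Borda totals: A 7, B 14, C 11, D 10 → B.
The two rules agree on B.

Yes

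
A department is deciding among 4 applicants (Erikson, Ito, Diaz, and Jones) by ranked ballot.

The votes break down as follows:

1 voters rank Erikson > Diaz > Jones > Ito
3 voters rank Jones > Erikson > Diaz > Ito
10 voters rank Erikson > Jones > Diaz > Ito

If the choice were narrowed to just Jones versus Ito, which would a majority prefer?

Jones

Ballots ranking Jones above Ito: 1+3+10 = 14.
Ballots ranking Ito above Jones: 0.
Jones wins the head-to-head, 14–0.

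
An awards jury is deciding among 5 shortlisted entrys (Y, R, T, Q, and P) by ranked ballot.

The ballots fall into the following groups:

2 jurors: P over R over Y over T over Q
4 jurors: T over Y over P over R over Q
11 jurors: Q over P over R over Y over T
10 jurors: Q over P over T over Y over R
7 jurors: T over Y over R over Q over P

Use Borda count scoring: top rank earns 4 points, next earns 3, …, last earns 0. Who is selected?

Borda scores:
  Y: 2·2 + 4·3 + 11·1 + 10·1 + 7·3 = 58
  R: 2·3 + 4·1 + 11·2 + 10·0 + 7·2 = 46
  T: 2·1 + 4·4 + 11·0 + 10·2 + 7·4 = 66
  Q: 2·0 + 4·0 + 11·4 + 10·4 + 7·1 = 91
  P: 2·4 + 4·2 + 11·3 + 10·3 + 7·0 = 79
Q has the highest total.

Q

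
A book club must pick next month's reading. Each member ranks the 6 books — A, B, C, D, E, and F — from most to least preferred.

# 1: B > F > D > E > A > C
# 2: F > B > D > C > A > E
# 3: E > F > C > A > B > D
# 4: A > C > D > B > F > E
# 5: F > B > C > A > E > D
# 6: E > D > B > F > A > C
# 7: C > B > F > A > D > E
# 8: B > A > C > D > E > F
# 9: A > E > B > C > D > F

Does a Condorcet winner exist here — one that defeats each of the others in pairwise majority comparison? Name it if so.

Head-to-head results (9 voters total):
A vs B: B wins 6–3.
A vs C: A wins 5–4.
A vs D: A wins 6–3.
A vs E: A wins 6–3.
A vs F: F wins 6–3.
B vs C: B wins 6–3.
B vs D: B wins 7–2.
B vs E: B wins 6–3.
B vs F: B wins 6–3.
C vs D: C wins 6–3.
C vs E: C wins 5–4.
C vs F: F wins 5–4.
D vs E: D wins 5–4.
D vs F: F wins 5–4.
E vs F: F wins 5–4.
B beats each rival — A (6–3), C (6–3), D (7–2), E (6–3), F (6–3) — so B is the Condorcet winner.

B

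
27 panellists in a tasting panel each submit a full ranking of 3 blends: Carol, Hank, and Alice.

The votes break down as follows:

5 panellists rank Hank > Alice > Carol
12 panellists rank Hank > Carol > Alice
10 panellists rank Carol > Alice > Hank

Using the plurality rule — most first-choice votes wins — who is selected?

Hank

First-place vote totals:
  Carol: 10
  Hank: 17
  Alice: 0
Hank has the most first-place votes.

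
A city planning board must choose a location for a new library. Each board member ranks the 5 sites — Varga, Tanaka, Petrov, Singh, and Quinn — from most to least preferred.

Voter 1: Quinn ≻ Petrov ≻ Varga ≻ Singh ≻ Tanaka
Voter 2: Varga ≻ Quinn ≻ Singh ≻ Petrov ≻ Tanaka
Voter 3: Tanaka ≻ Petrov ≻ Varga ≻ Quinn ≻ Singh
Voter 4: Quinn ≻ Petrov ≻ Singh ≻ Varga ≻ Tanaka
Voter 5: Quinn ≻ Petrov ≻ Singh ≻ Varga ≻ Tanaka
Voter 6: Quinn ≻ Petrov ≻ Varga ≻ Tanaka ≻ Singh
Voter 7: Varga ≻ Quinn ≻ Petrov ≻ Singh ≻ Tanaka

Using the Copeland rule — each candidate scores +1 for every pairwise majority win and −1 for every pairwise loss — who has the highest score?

Quinn

Pairwise results:
  Varga vs Tanaka: Varga wins 6–1.
  Varga vs Petrov: Petrov wins 5–2.
  Varga vs Singh: Varga wins 5–2.
  Varga vs Quinn: Quinn wins 4–3.
  Tanaka vs Petrov: Petrov wins 6–1.
  Tanaka vs Singh: Singh wins 5–2.
  Tanaka vs Quinn: Quinn wins 6–1.
  Petrov vs Singh: Petrov wins 6–1.
  Petrov vs Quinn: Quinn wins 6–1.
  Singh vs Quinn: Quinn wins 7–0.
Copeland scores (wins − losses):
  Varga: 2 − 2 = 0
  Tanaka: 0 − 4 = -4
  Petrov: 3 − 1 = 2
  Singh: 1 − 3 = -2
  Quinn: 4 − 0 = 4
Quinn has the best Copeland score.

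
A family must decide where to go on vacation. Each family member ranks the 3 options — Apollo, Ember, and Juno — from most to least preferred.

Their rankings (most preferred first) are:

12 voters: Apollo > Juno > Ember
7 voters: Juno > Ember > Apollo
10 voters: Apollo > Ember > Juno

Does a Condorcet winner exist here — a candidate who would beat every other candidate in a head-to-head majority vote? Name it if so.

Apollo

Head-to-head results (29 voters total):
Apollo vs Ember: Apollo wins 22–7.
Apollo vs Juno: Apollo wins 22–7.
Ember vs Juno: Juno wins 19–10.
Apollo beats each rival — Ember (22–7), Juno (22–7) — so Apollo is the Condorcet winner.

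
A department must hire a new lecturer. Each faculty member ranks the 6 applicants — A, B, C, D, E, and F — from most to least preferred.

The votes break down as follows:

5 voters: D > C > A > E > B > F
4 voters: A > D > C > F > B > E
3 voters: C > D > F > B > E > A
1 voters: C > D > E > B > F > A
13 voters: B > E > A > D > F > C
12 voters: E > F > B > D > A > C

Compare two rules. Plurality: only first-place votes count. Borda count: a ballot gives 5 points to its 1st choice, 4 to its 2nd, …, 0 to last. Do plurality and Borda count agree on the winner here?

No

Plurality first-place counts: A 4, B 13, C 4, D 5, E 12, F 0 → B.
Borda totals: A 86, B 118, C 52, D 107, E 128, F 79 → E.
The two rules disagree: plurality picks B, Borda picks E.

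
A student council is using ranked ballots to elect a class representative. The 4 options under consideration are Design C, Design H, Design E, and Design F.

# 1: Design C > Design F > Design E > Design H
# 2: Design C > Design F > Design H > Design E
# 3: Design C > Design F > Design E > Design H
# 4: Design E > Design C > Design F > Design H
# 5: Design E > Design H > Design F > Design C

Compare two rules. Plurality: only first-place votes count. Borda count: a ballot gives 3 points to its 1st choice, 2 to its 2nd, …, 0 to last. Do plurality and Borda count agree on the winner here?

Plurality first-place counts: Design C 3, Design H 0, Design E 2, Design F 0 → Design C.
Borda totals: Design C 11, Design H 3, Design E 8, Design F 8 → Design C.
The two rules agree on Design C.

Yes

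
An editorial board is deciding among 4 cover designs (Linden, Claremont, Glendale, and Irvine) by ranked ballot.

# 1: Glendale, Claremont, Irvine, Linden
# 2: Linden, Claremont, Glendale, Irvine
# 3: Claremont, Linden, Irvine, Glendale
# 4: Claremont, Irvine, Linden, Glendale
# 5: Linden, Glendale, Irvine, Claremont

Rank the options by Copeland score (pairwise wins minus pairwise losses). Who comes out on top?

Claremont

Pairwise results:
  Linden vs Claremont: Claremont wins 3–2.
  Linden vs Glendale: Linden wins 4–1.
  Linden vs Irvine: Linden wins 3–2.
  Claremont vs Glendale: Claremont wins 3–2.
  Claremont vs Irvine: Claremont wins 4–1.
  Glendale vs Irvine: Glendale wins 3–2.
Copeland scores (wins − losses):
  Linden: 2 − 1 = 1
  Claremont: 3 − 0 = 3
  Glendale: 1 − 2 = -1
  Irvine: 0 − 3 = -3
Claremont has the best Copeland score.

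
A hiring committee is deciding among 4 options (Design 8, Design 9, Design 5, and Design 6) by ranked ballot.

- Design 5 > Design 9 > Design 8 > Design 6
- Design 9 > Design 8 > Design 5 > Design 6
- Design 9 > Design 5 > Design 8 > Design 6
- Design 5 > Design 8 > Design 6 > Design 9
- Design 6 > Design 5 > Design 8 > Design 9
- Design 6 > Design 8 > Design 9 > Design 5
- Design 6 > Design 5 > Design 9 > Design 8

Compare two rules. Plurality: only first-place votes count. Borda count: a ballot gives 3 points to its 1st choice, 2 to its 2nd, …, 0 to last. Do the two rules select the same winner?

Plurality first-place counts: Design 8 0, Design 9 2, Design 5 2, Design 6 3 → Design 6.
Borda totals: Design 8 9, Design 9 10, Design 5 13, Design 6 10 → Design 5.
The two rules disagree: plurality picks Design 6, Borda picks Design 5.

No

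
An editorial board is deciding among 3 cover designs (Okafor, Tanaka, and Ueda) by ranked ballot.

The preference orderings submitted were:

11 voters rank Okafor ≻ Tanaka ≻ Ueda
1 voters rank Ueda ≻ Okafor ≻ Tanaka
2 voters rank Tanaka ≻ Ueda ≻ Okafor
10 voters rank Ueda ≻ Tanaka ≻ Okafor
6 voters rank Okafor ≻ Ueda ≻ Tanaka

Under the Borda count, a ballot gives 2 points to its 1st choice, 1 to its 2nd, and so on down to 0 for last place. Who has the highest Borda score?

Okafor

Borda scores:
  Okafor: 11·2 + 1 + 2·0 + 10·0 + 6·2 = 35
  Tanaka: 11·1 + 0 + 2·2 + 10·1 + 6·0 = 25
  Ueda: 11·0 + 2 + 2·1 + 10·2 + 6·1 = 30
Okafor has the highest total.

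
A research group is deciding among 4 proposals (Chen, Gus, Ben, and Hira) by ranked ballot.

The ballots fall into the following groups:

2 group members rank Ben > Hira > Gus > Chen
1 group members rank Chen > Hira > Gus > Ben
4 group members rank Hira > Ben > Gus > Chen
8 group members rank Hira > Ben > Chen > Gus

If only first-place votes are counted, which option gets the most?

First-place vote totals:
  Chen: 1
  Gus: 0
  Ben: 2
  Hira: 12
Hira has the most first-place votes.

Hira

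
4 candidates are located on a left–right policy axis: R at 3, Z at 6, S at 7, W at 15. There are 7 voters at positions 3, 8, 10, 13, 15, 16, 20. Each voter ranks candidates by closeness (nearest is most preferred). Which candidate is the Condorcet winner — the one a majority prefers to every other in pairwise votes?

W

With single-peaked preferences on a line, the Condorcet winner is the candidate closest to the median voter.
The median voter (position 13) is closest to W at 15.
Check: W vs S — voters closer to W: 4 of 7.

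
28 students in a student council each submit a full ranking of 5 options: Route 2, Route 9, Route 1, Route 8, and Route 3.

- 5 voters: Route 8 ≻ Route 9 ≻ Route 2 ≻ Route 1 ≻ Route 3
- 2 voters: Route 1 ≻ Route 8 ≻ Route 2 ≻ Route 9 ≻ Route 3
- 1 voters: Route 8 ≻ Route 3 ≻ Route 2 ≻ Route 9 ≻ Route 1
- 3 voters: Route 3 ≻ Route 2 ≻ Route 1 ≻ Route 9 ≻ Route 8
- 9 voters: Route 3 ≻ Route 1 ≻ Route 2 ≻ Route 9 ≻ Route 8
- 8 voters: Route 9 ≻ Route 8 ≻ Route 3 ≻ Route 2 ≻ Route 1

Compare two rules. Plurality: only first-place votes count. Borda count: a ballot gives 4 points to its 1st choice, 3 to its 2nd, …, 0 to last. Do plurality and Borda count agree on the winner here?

Yes

Plurality first-place counts: Route 2 0, Route 9 8, Route 1 2, Route 8 6, Route 3 12 → Route 3.
Borda totals: Route 2 51, Route 9 62, Route 1 46, Route 8 54, Route 3 67 → Route 3.
The two rules agree on Route 3.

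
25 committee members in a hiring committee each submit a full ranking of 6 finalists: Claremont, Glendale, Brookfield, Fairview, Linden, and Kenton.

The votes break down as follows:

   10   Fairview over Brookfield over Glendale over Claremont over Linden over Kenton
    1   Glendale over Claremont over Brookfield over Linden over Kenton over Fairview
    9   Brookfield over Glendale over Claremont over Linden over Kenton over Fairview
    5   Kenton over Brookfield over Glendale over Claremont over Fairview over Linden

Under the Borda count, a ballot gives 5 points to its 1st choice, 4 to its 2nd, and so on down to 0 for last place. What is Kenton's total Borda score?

35

Borda scores:
  Claremont: 10·2 + 4 + 9·3 + 5·2 = 61
  Glendale: 10·3 + 5 + 9·4 + 5·3 = 86
  Brookfield: 10·4 + 3 + 9·5 + 5·4 = 108
  Fairview: 10·5 + 0 + 9·0 + 5·1 = 55
  Linden: 10·1 + 2 + 9·2 + 5·0 = 30
  Kenton: 10·0 + 1 + 9·1 + 5·5 = 35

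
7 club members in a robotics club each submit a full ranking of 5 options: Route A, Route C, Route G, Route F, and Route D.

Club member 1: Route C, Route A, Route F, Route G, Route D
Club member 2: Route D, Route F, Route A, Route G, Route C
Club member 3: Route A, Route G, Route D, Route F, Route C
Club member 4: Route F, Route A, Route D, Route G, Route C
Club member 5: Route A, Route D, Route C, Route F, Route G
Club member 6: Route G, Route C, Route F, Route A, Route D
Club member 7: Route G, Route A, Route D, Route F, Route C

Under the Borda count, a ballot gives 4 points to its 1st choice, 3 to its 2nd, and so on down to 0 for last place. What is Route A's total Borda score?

20

Borda scores:
  Route A: 3 + 2 + 4 + 3 + 4 + 1 + 3 = 20
  Route C: 4 + 0 + 0 + 0 + 2 + 3 + 0 = 9
  Route G: 1 + 1 + 3 + 1 + 0 + 4 + 4 = 14
  Route F: 2 + 3 + 1 + 4 + 1 + 2 + 1 = 14
  Route D: 0 + 4 + 2 + 2 + 3 + 0 + 2 = 13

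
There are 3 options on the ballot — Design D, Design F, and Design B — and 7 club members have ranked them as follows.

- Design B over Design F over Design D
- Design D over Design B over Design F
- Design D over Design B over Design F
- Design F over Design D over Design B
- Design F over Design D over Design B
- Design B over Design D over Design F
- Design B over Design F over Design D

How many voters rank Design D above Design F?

Ballots ranking Design D above Design F: 3.
Ballots ranking Design F above Design D: 4.
So 3 of 7 voters prefer Design D to Design F.

3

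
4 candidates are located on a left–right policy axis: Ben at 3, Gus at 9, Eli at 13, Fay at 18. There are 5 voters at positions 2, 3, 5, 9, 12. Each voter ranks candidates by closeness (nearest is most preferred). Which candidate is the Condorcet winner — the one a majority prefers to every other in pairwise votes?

Ben

With single-peaked preferences on a line, the Condorcet winner is the candidate closest to the median voter.
The median voter (position 5) is closest to Ben at 3.
Check: Ben vs Gus — voters closer to Ben: 3 of 5.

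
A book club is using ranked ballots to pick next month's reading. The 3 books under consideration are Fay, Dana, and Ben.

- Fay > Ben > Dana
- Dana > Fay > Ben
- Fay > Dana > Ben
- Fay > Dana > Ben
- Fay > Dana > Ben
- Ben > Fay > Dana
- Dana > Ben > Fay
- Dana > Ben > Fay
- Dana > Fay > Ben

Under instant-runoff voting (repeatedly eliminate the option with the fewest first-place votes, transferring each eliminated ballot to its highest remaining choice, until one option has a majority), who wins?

Fay

Round 1: Fay 4, Dana 4, Ben 1. Ben has the fewest and is eliminated.
Round 2: Fay 5, Dana 4. Fay has a majority.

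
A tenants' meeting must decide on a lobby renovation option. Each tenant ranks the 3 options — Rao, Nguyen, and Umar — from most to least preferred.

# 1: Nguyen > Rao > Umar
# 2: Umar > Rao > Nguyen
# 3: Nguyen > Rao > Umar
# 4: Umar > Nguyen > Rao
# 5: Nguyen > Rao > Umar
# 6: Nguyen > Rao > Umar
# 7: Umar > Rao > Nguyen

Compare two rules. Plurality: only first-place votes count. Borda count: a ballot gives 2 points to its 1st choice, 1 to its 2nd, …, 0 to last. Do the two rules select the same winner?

Yes

Plurality first-place counts: Rao 0, Nguyen 4, Umar 3 → Nguyen.
Borda totals: Rao 6, Nguyen 9, Umar 6 → Nguyen.
The two rules agree on Nguyen.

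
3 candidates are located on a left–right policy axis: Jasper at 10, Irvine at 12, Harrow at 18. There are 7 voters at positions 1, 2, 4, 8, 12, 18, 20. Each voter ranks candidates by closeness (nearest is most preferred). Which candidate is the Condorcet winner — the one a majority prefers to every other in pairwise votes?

Jasper

With single-peaked preferences on a line, the Condorcet winner is the candidate closest to the median voter.
The median voter (position 8) is closest to Jasper at 10.
Check: Jasper vs Irvine — voters closer to Jasper: 4 of 7.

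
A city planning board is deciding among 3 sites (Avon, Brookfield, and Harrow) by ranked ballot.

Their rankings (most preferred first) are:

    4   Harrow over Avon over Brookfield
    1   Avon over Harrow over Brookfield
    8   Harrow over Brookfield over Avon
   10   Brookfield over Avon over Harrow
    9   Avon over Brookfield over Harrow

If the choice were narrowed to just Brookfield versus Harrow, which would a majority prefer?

Ballots ranking Brookfield above Harrow: 10+9 = 19.
Ballots ranking Harrow above Brookfield: 4+1+8 = 13.
Brookfield wins the head-to-head, 19–13.

Brookfield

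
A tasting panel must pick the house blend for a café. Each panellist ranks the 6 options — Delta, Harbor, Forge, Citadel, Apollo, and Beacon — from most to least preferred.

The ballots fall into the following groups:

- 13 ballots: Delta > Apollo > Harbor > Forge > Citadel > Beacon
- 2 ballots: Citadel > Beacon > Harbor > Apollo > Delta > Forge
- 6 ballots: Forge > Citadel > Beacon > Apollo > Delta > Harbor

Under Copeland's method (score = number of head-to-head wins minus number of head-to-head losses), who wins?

Pairwise results:
  Delta vs Harbor: Delta wins 19–2.
  Delta vs Forge: Delta wins 15–6.
  Delta vs Citadel: Delta wins 13–8.
  Delta vs Apollo: Delta wins 13–8.
  Delta vs Beacon: Delta wins 13–8.
  Harbor vs Forge: Harbor wins 15–6.
  Harbor vs Citadel: Harbor wins 13–8.
  Harbor vs Apollo: Apollo wins 19–2.
  Harbor vs Beacon: Harbor wins 13–8.
  Forge vs Citadel: Forge wins 19–2.
  Forge vs Apollo: Apollo wins 15–6.
  Forge vs Beacon: Forge wins 19–2.
  Citadel vs Apollo: Apollo wins 13–8.
  Citadel vs Beacon: Citadel wins 21–0.
  Apollo vs Beacon: Apollo wins 13–8.
Copeland scores (wins − losses):
  Delta: 5 − 0 = 5
  Harbor: 3 − 2 = 1
  Forge: 2 − 3 = -1
  Citadel: 1 − 4 = -3
  Apollo: 4 − 1 = 3
  Beacon: 0 − 5 = -5
Delta has the best Copeland score.

Delta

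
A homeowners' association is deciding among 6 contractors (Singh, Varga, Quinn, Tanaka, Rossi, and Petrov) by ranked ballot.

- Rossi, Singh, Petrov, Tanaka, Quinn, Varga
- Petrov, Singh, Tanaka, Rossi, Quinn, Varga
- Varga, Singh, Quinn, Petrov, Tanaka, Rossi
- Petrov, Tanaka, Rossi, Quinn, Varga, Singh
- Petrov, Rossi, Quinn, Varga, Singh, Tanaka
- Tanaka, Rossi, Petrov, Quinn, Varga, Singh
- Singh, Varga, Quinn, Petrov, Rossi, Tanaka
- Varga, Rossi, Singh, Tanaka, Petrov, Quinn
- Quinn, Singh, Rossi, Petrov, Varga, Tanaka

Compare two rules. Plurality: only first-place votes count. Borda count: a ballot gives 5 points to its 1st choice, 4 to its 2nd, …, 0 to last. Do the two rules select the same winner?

Yes

Plurality first-place counts: Singh 1, Varga 2, Quinn 1, Tanaka 1, Rossi 1, Petrov 3 → Petrov.
Borda totals: Singh 25, Varga 19, Quinn 20, Tanaka 17, Rossi 26, Petrov 28 → Petrov.
The two rules agree on Petrov.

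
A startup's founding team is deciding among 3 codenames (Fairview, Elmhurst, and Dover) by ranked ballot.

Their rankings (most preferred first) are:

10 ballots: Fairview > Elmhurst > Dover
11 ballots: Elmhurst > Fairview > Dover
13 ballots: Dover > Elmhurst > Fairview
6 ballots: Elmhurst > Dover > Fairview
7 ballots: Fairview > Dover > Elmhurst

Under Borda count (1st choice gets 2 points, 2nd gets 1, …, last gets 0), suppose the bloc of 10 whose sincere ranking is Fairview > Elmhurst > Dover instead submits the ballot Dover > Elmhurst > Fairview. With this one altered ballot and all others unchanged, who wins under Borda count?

Borda totals with the altered ballot: Fairview 25, Elmhurst 57, Dover 59.
The switch changes the winner from Elmhurst to Dover.

Dover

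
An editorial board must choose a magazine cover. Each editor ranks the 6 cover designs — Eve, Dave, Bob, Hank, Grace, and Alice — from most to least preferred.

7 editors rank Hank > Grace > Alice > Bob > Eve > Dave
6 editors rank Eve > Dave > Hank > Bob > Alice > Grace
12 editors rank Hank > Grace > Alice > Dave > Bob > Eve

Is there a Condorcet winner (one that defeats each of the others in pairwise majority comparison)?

Yes

Head-to-head results (25 voters total):
Eve vs Dave: Eve wins 13–12.
Eve vs Bob: Bob wins 19–6.
Eve vs Hank: Hank wins 19–6.
Eve vs Grace: Grace wins 19–6.
Eve vs Alice: Alice wins 19–6.
Dave vs Bob: Dave wins 18–7.
Dave vs Hank: Hank wins 19–6.
Dave vs Grace: Grace wins 19–6.
Dave vs Alice: Alice wins 19–6.
Bob vs Hank: Hank wins 25–0.
Bob vs Grace: Grace wins 19–6.
Bob vs Alice: Alice wins 19–6.
Hank vs Grace: Hank wins 25–0.
Hank vs Alice: Hank wins 25–0.
Grace vs Alice: Grace wins 19–6.
Hank beats each rival — Eve (19–6), Dave (19–6), Bob (25–0), Grace (25–0), Alice (25–0) — so Hank is the Condorcet winner.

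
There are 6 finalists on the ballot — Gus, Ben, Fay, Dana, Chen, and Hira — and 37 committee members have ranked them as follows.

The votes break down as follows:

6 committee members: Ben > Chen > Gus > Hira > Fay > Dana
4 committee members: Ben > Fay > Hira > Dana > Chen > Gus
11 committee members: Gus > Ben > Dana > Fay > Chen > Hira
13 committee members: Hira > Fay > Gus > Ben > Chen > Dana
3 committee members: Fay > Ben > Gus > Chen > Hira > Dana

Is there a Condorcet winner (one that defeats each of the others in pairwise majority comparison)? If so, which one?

None — there is no Condorcet winner

Head-to-head results (37 voters total):
Gus vs Ben: Gus wins 24–13.
Gus vs Fay: Fay wins 20–17.
Gus vs Dana: Gus wins 33–4.
Gus vs Chen: Gus wins 27–10.
Gus vs Hira: Gus wins 20–17.
Ben vs Fay: Ben wins 21–16.
Ben vs Dana: Ben wins 37–0.
Ben vs Chen: Ben wins 37–0.
Ben vs Hira: Ben wins 24–13.
Fay vs Dana: Fay wins 26–11.
Fay vs Chen: Fay wins 31–6.
Fay vs Hira: Hira wins 19–18.
Dana vs Chen: Chen wins 22–15.
Dana vs Hira: Hira wins 26–11.
Chen vs Hira: Chen wins 20–17.
No candidate beats all others: Gus beats Ben beats Fay beats Gus, a majority cycle.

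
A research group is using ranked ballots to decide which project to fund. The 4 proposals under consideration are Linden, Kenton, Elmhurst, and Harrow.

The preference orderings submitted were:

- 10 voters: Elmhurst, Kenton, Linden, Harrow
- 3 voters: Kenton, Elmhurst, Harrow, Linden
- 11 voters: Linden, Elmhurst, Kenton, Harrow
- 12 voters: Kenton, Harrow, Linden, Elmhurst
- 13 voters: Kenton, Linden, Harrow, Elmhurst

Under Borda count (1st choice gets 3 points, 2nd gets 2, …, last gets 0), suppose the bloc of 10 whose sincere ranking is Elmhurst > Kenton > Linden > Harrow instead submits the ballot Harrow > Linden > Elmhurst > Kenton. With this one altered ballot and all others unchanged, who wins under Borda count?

Kenton

Borda totals with the altered ballot: Linden 91, Kenton 95, Elmhurst 38, Harrow 70.
The winner is unchanged: still Kenton.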